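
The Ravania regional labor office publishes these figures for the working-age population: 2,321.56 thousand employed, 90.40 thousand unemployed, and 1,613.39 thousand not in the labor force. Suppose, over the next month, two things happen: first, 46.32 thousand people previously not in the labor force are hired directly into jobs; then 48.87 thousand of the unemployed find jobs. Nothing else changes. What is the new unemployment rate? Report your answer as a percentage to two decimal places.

Initially, labor force = 2,321.56 + 90.40 = 2,411.96 thousand, so u = 90.40/2,411.96 = 3.75%.
After the first change, employed and labor force both rise by 46.32; unemployed unchanged → E = 2,367.88, U = 90.40, labor force = 2,458.28 thousand.
After the second change, unemployed falls and employed rises by 48.87; labor force unchanged → E = 2,416.75, U = 41.53, labor force = 2,458.28 thousand.
New unemployment rate = 41.53 / 2,458.28 = 1.69%.

New unemployment rate ≈ 1.69%.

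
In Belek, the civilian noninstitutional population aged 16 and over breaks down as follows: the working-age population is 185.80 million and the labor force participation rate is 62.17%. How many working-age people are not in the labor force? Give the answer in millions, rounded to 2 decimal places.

About 70.29 million are not in the labor force.

Share not in the labor force = 1 − 0.6217 = 0.3783.
Not in labor force = 0.3783 × 185.80 ≈ 70.29 million.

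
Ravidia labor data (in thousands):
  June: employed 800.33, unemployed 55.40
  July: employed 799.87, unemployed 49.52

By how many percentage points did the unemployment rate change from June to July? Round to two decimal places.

June: labor force = 800.33 + 55.40 = 855.73; u = 55.40/855.73 = 6.47%.
July: labor force = 799.87 + 49.52 = 849.39; u = 49.52/849.39 = 5.83%.
Change = 5.83% − 6.47% = −0.64 pp.

The unemployment rate changed by −0.64 percentage points.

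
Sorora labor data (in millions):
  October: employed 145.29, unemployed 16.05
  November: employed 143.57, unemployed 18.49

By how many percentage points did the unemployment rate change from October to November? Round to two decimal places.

October: labor force = 145.29 + 16.05 = 161.34; u = 16.05/161.34 = 9.95%.
November: labor force = 143.57 + 18.49 = 162.06; u = 18.49/162.06 = 11.41%.
Change = 11.41% − 9.95% = +1.46 pp.

The unemployment rate changed by +1.46 percentage points.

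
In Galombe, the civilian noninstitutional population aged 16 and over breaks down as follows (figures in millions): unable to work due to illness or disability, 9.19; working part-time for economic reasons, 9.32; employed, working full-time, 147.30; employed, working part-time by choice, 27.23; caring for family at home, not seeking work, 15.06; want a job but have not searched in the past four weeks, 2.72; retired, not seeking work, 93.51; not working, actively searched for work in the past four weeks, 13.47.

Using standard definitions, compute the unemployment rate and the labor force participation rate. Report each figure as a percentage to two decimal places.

Unemployment rate ≈ 6.83%; labor force participation rate ≈ 62.09%.

Employed = 9.32 + 147.30 + 27.23 = 183.85 million (anyone who worked, including part-time for economic reasons, counts as employed).
Unemployed = 13.47 million.
Labor force = 183.85 + 13.47 = 197.32 million.
Not in labor force = 9.19 + 15.06 + 2.72 + 93.51 = 120.48 million (those not working and not actively searching are outside the labor force — including those who want a job but have given up searching).
Civilian working-age population = 197.32 + 120.48 = 317.80 million.
Unemployment rate = 13.47 / 197.32 = 6.83%.
Labor force participation rate = 197.32 / 317.80 = 62.09%.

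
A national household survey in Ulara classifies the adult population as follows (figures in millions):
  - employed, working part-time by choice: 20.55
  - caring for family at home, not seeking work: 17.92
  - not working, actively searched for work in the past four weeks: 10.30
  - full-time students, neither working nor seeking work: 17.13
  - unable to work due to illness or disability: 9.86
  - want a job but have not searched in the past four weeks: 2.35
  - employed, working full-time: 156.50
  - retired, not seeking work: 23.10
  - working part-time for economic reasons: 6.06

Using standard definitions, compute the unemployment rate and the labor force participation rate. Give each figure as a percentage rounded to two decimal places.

Unemployment rate ≈ 5.33%; labor force participation rate ≈ 73.33%.

Employed = 20.55 + 156.50 + 6.06 = 183.11 million (anyone who worked, including part-time for economic reasons, counts as employed).
Unemployed = 10.30 million.
Labor force = 183.11 + 10.30 = 193.41 million.
Not in labor force = 17.92 + 17.13 + 9.86 + 2.35 + 23.10 = 70.36 million (those not working and not actively searching are outside the labor force — including those who want a job but have given up searching).
Civilian working-age population = 193.41 + 70.36 = 263.77 million.
Unemployment rate = 10.30 / 193.41 = 5.33%.
Labor force participation rate = 193.41 / 263.77 = 73.33%.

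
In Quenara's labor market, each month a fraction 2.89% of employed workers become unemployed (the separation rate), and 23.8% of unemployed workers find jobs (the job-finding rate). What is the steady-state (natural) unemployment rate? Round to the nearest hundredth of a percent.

At steady state the flows balance: s·E = f·U, so U/(E+U) = s/(s+f).
u* = 2.89 / (2.89 + 23.8) = 2.89 / 26.69 = 10.83%.

Steady-state unemployment rate ≈ 10.83%.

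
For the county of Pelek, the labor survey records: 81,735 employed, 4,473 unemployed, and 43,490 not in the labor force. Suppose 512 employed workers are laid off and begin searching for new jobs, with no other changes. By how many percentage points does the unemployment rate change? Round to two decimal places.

The unemployment rate changes by +0.59 percentage points.

Initially, labor force = 81,735 + 4,473 = 86,208, so u = 4,473/86,208 = 5.19%.
After the change, employed falls and unemployed rises by 512; labor force unchanged → E = 81,223, U = 4,985, labor force = 86,208.
New unemployment rate = 4,985 / 86,208 = 5.78%.
Change = 5.78% − 5.19% = +0.59 percentage points.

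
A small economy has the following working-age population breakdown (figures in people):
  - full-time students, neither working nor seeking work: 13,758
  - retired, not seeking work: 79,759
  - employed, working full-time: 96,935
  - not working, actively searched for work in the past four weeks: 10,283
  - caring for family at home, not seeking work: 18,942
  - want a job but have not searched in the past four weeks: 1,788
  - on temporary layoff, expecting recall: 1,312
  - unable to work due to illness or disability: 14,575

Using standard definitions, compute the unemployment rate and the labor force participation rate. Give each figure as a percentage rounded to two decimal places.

Employed = 96,935.
Unemployed = 10,283 + 1,312 = 11,595 (jobless and actively searching, or on temporary layoff).
Labor force = 96,935 + 11,595 = 108,530.
Not in labor force = 13,758 + 79,759 + 18,942 + 1,788 + 14,575 = 128,822 (those not working and not actively searching are outside the labor force — including those who want a job but have given up searching).
Civilian working-age population = 108,530 + 128,822 = 237,352.
Unemployment rate = 11,595 / 108,530 = 10.68%.
Labor force participation rate = 108,530 / 237,352 = 45.73%.

Unemployment rate ≈ 10.68%; labor force participation rate ≈ 45.73%.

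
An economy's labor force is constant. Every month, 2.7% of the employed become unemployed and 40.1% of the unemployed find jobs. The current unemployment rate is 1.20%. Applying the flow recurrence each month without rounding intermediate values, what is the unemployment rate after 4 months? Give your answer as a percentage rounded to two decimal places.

Unemployment rate after four months ≈ 5.76%.

With a fixed labor force, u_{t+1} = u_t + s·(1−u_t) − f·u_t = u_t·(1−s−f) + s.
Here 1−s−f = 0.572 and s = 0.027.
u_1 = 0.012000 × 0.572 + 0.027 = 0.033864.
u_2 = 0.033864 × 0.572 + 0.027 = 0.046370.
u_3 = 0.046370 × 0.572 + 0.027 = 0.053524.
u_4 = 0.053524 × 0.572 + 0.027 = 0.057616.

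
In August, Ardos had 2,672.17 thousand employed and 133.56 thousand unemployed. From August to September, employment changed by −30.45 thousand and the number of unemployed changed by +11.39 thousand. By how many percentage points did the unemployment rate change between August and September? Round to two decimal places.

August: labor force = 2,672.17 + 133.56 = 2,805.73; u = 133.56/2,805.73 = 4.76%.
September: labor force = 2,641.72 + 144.95 = 2,786.67; u = 144.95/2,786.67 = 5.20%.
Change = 5.20% − 4.76% = +0.44 pp.

The unemployment rate changed by +0.44 percentage points.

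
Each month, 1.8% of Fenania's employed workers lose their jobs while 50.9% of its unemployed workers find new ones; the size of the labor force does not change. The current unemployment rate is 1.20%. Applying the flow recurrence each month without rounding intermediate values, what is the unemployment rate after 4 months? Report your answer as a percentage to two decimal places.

Unemployment rate after four months ≈ 3.30%.

With a fixed labor force, u_{t+1} = u_t + s·(1−u_t) − f·u_t = u_t·(1−s−f) + s.
Here 1−s−f = 0.473 and s = 0.018.
u_1 = 0.012000 × 0.473 + 0.018 = 0.023676.
u_2 = 0.023676 × 0.473 + 0.018 = 0.029199.
u_3 = 0.029199 × 0.473 + 0.018 = 0.031811.
u_4 = 0.031811 × 0.473 + 0.018 = 0.033047.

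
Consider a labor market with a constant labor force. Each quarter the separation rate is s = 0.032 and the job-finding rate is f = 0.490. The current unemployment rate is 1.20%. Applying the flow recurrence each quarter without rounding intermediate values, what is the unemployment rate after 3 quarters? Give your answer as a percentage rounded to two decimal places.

With a fixed labor force, u_{t+1} = u_t + s·(1−u_t) − f·u_t = u_t·(1−s−f) + s.
Here 1−s−f = 0.478 and s = 0.032.
u_1 = 0.012000 × 0.478 + 0.032 = 0.037736.
u_2 = 0.037736 × 0.478 + 0.032 = 0.050038.
u_3 = 0.050038 × 0.478 + 0.032 = 0.055918.

Unemployment rate after three quarters ≈ 5.59%.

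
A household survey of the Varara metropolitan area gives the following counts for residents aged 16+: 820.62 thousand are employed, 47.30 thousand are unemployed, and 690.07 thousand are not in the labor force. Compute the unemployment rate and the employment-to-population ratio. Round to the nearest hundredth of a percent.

Unemployment rate ≈ 5.45%; employment-population ratio ≈ 52.67%.

Labor force = employed + unemployed = 820.62 + 47.30 = 867.92 thousand.
Working-age population = 867.92 + 690.07 = 1,557.99 thousand.
Unemployment rate = 47.30 / 867.92 = 5.45%.
Employment-population ratio = 820.62 / 1,557.99 = 52.67%.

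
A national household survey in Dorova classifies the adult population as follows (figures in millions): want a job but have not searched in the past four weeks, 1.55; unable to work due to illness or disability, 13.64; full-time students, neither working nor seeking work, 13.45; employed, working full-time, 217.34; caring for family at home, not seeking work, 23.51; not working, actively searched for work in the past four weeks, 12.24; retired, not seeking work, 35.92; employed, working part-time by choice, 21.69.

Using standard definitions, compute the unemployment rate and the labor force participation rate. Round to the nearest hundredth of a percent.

Unemployment rate ≈ 4.87%; labor force participation rate ≈ 74.05%.

Employed = 217.34 + 21.69 = 239.03 million.
Unemployed = 12.24 million.
Labor force = 239.03 + 12.24 = 251.27 million.
Not in labor force = 1.55 + 13.64 + 13.45 + 23.51 + 35.92 = 88.07 million (those not working and not actively searching are outside the labor force — including those who want a job but have given up searching).
Civilian working-age population = 251.27 + 88.07 = 339.34 million.
Unemployment rate = 12.24 / 251.27 = 4.87%.
Labor force participation rate = 251.27 / 339.34 = 74.05%.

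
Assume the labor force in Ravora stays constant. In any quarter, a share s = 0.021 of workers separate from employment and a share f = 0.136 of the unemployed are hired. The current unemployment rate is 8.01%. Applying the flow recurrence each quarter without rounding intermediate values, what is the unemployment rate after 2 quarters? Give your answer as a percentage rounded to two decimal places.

Unemployment rate after two quarters ≈ 9.56%.

With a fixed labor force, u_{t+1} = u_t + s·(1−u_t) − f·u_t = u_t·(1−s−f) + s.
Here 1−s−f = 0.843 and s = 0.021.
u_1 = 0.080100 × 0.843 + 0.021 = 0.088524.
u_2 = 0.088524 × 0.843 + 0.021 = 0.095626.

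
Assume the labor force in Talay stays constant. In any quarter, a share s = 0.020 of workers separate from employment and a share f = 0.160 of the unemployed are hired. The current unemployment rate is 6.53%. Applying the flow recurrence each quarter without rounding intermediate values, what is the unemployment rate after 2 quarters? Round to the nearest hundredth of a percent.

With a fixed labor force, u_{t+1} = u_t + s·(1−u_t) − f·u_t = u_t·(1−s−f) + s.
Here 1−s−f = 0.820 and s = 0.020.
u_1 = 0.065300 × 0.820 + 0.020 = 0.073546.
u_2 = 0.073546 × 0.820 + 0.020 = 0.080308.

Unemployment rate after two quarters ≈ 8.03%.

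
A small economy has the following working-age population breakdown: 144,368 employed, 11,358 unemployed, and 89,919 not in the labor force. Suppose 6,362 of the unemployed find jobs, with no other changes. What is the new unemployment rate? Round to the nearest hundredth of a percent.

New unemployment rate ≈ 3.21%.

Initially, labor force = 144,368 + 11,358 = 155,726, so u = 11,358/155,726 = 7.29%.
After the change, unemployed falls and employed rises by 6,362; labor force unchanged → E = 150,730, U = 4,996, labor force = 155,726.
New unemployment rate = 4,996 / 155,726 = 3.21%.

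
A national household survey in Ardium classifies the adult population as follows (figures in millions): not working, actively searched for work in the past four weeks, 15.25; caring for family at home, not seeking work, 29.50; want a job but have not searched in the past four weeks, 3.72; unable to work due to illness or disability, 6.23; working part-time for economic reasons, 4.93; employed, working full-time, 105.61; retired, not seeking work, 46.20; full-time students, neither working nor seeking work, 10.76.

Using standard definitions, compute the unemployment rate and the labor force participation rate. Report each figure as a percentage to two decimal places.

Employed = 4.93 + 105.61 = 110.54 million (anyone who worked, including part-time for economic reasons, counts as employed).
Unemployed = 15.25 million.
Labor force = 110.54 + 15.25 = 125.79 million.
Not in labor force = 29.50 + 3.72 + 6.23 + 46.20 + 10.76 = 96.41 million (those not working and not actively searching are outside the labor force — including those who want a job but have given up searching).
Civilian working-age population = 125.79 + 96.41 = 222.20 million.
Unemployment rate = 15.25 / 125.79 = 12.12%.
Labor force participation rate = 125.79 / 222.20 = 56.61%.

Unemployment rate ≈ 12.12%; labor force participation rate ≈ 56.61%.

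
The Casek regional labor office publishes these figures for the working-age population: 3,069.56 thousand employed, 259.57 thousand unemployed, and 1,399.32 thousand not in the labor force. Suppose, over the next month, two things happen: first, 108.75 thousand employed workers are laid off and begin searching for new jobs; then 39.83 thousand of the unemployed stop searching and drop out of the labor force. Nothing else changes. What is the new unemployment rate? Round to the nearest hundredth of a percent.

Initially, labor force = 3,069.56 + 259.57 = 3,329.13 thousand, so u = 259.57/3,329.13 = 7.80%.
After the first change, employed falls and unemployed rises by 108.75; labor force unchanged → E = 2,960.81, U = 368.32, labor force = 3,329.13 thousand.
After the second change, unemployed and labor force both fall by 39.83 → E = 2,960.81, U = 328.49, labor force = 3,289.30 thousand.
New unemployment rate = 328.49 / 3,289.30 = 9.99%.

New unemployment rate ≈ 9.99%.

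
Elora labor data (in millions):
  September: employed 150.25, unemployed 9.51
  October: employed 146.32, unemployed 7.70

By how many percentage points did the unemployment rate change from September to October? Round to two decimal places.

The unemployment rate changed by −0.95 percentage points.

September: labor force = 150.25 + 9.51 = 159.76; u = 9.51/159.76 = 5.95%.
October: labor force = 146.32 + 7.70 = 154.02; u = 7.70/154.02 = 5.00%.
Change = 5.00% − 5.95% = −0.95 pp.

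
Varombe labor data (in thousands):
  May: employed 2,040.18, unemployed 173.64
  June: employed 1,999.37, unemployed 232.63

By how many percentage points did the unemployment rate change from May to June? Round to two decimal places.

May: labor force = 2,040.18 + 173.64 = 2,213.82; u = 173.64/2,213.82 = 7.84%.
June: labor force = 1,999.37 + 232.63 = 2,232.00; u = 232.63/2,232.00 = 10.42%.
Change = 10.42% − 7.84% = +2.58 pp.

The unemployment rate changed by +2.58 percentage points.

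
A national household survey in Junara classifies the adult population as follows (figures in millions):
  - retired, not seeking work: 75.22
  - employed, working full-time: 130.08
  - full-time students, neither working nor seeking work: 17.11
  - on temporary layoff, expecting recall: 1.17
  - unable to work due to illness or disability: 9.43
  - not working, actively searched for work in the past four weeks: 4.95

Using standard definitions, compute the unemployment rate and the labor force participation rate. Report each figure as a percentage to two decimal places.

Employed = 130.08 million.
Unemployed = 1.17 + 4.95 = 6.12 million (jobless and actively searching, or on temporary layoff).
Labor force = 130.08 + 6.12 = 136.20 million.
Not in labor force = 75.22 + 17.11 + 9.43 = 101.76 million (those not working and not actively searching are outside the labor force).
Civilian working-age population = 136.20 + 101.76 = 237.96 million.
Unemployment rate = 6.12 / 136.20 = 4.49%.
Labor force participation rate = 136.20 / 237.96 = 57.24%.

Unemployment rate ≈ 4.49%; labor force participation rate ≈ 57.24%.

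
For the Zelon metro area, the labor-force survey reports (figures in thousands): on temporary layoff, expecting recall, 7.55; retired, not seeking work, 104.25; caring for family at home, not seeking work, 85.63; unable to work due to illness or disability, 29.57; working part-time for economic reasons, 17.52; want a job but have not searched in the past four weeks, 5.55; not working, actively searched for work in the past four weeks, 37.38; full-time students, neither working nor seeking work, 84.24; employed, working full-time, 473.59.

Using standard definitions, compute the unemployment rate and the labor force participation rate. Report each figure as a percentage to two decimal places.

Employed = 17.52 + 473.59 = 491.11 thousand (anyone who worked, including part-time for economic reasons, counts as employed).
Unemployed = 7.55 + 37.38 = 44.93 thousand (jobless and actively searching, or on temporary layoff).
Labor force = 491.11 + 44.93 = 536.04 thousand.
Not in labor force = 104.25 + 85.63 + 29.57 + 5.55 + 84.24 = 309.24 thousand (those not working and not actively searching are outside the labor force — including those who want a job but have given up searching).
Civilian working-age population = 536.04 + 309.24 = 845.28 thousand.
Unemployment rate = 44.93 / 536.04 = 8.38%.
Labor force participation rate = 536.04 / 845.28 = 63.42%.

Unemployment rate ≈ 8.38%; labor force participation rate ≈ 63.42%.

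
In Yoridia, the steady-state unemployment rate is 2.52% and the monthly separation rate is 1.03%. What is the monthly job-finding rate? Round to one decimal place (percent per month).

From u* = s/(s+f): f = s·(1−u)/u.
f = 1.03 × (1 − 0.0252) / 0.0252 = 1.0040 / 0.0252 ≈ 39.8% per month.

Job-finding rate ≈ 39.8% per month.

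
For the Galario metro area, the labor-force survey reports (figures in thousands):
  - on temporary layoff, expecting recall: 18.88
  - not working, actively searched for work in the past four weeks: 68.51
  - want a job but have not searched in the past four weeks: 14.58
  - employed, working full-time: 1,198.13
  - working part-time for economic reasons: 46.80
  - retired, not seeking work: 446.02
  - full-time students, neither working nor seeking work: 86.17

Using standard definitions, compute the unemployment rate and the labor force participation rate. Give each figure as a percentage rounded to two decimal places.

Unemployment rate ≈ 6.56%; labor force participation rate ≈ 70.90%.

Employed = 1,198.13 + 46.80 = 1,244.93 thousand (anyone who worked, including part-time for economic reasons, counts as employed).
Unemployed = 18.88 + 68.51 = 87.39 thousand (jobless and actively searching, or on temporary layoff).
Labor force = 1,244.93 + 87.39 = 1,332.32 thousand.
Not in labor force = 14.58 + 446.02 + 86.17 = 546.77 thousand (those not working and not actively searching are outside the labor force — including those who want a job but have given up searching).
Civilian working-age population = 1,332.32 + 546.77 = 1,879.09 thousand.
Unemployment rate = 87.39 / 1,332.32 = 6.56%.
Labor force participation rate = 1,332.32 / 1,879.09 = 70.90%.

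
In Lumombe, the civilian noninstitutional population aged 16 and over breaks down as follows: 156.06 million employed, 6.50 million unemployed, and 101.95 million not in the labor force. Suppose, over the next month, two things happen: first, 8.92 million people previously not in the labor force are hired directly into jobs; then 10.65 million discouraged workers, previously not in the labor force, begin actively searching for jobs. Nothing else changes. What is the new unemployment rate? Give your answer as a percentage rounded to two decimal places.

Initially, labor force = 156.06 + 6.50 = 162.56 million, so u = 6.50/162.56 = 4.00%.
After the first change, employed and labor force both rise by 8.92; unemployed unchanged → E = 164.98, U = 6.50, labor force = 171.48 million.
After the second change, unemployed and labor force both rise by 10.65 → E = 164.98, U = 17.15, labor force = 182.13 million.
New unemployment rate = 17.15 / 182.13 = 9.42%.

New unemployment rate ≈ 9.42%.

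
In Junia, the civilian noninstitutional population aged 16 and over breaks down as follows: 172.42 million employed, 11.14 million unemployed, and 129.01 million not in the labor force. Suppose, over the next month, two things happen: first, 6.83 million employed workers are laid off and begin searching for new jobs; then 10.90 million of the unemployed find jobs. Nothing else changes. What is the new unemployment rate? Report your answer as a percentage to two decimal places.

New unemployment rate ≈ 3.85%.

Initially, labor force = 172.42 + 11.14 = 183.56 million, so u = 11.14/183.56 = 6.07%.
After the first change, employed falls and unemployed rises by 6.83; labor force unchanged → E = 165.59, U = 17.97, labor force = 183.56 million.
After the second change, unemployed falls and employed rises by 10.90; labor force unchanged → E = 176.49, U = 7.07, labor force = 183.56 million.
New unemployment rate = 7.07 / 183.56 = 3.85%.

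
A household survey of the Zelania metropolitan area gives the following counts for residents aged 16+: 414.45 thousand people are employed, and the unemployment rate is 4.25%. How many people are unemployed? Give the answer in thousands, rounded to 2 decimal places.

Let U be the number unemployed. The labor force is E + U, and U/(E+U) = 0.0425.
So U = 0.0425 × 414.45 / (1 − 0.0425) = 17.6141 / 0.9575 ≈ 18.40 thousand.

About 18.40 thousand are unemployed.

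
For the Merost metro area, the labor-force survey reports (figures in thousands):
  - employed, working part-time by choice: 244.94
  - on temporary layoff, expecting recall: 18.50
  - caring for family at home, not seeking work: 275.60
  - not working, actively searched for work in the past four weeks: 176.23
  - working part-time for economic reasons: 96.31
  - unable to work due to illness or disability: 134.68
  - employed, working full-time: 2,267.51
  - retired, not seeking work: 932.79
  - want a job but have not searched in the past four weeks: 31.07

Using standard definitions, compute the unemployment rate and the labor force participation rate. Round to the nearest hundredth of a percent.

Employed = 244.94 + 96.31 + 2,267.51 = 2,608.76 thousand (anyone who worked, including part-time for economic reasons, counts as employed).
Unemployed = 18.50 + 176.23 = 194.73 thousand (jobless and actively searching, or on temporary layoff).
Labor force = 2,608.76 + 194.73 = 2,803.49 thousand.
Not in labor force = 275.60 + 134.68 + 932.79 + 31.07 = 1,374.14 thousand (those not working and not actively searching are outside the labor force — including those who want a job but have given up searching).
Civilian working-age population = 2,803.49 + 1,374.14 = 4,177.63 thousand.
Unemployment rate = 194.73 / 2,803.49 = 6.95%.
Labor force participation rate = 2,803.49 / 4,177.63 = 67.11%.

Unemployment rate ≈ 6.95%; labor force participation rate ≈ 67.11%.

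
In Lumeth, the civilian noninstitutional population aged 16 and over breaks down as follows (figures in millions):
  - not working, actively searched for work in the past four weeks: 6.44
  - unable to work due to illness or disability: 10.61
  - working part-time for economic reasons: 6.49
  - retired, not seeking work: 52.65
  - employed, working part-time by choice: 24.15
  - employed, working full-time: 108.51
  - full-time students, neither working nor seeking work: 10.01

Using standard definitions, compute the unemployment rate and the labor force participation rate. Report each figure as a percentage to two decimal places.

Employed = 6.49 + 24.15 + 108.51 = 139.15 million (anyone who worked, including part-time for economic reasons, counts as employed).
Unemployed = 6.44 million.
Labor force = 139.15 + 6.44 = 145.59 million.
Not in labor force = 10.61 + 52.65 + 10.01 = 73.27 million (those not working and not actively searching are outside the labor force).
Civilian working-age population = 145.59 + 73.27 = 218.86 million.
Unemployment rate = 6.44 / 145.59 = 4.42%.
Labor force participation rate = 145.59 / 218.86 = 66.52%.

Unemployment rate ≈ 4.42%; labor force participation rate ≈ 66.52%.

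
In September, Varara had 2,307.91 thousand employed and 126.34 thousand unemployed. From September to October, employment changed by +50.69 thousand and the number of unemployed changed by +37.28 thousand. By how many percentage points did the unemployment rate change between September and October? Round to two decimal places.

September: labor force = 2,307.91 + 126.34 = 2,434.25; u = 126.34/2,434.25 = 5.19%.
October: labor force = 2,358.60 + 163.62 = 2,522.22; u = 163.62/2,522.22 = 6.49%.
Change = 6.49% − 5.19% = +1.30 pp.

The unemployment rate changed by +1.30 percentage points.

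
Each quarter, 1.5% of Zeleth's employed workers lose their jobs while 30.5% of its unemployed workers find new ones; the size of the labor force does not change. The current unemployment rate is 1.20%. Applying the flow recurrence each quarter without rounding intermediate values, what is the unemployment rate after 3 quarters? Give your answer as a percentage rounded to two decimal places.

With a fixed labor force, u_{t+1} = u_t + s·(1−u_t) − f·u_t = u_t·(1−s−f) + s.
Here 1−s−f = 0.680 and s = 0.015.
u_1 = 0.012000 × 0.680 + 0.015 = 0.023160.
u_2 = 0.023160 × 0.680 + 0.015 = 0.030749.
u_3 = 0.030749 × 0.680 + 0.015 = 0.035909.

Unemployment rate after three quarters ≈ 3.59%.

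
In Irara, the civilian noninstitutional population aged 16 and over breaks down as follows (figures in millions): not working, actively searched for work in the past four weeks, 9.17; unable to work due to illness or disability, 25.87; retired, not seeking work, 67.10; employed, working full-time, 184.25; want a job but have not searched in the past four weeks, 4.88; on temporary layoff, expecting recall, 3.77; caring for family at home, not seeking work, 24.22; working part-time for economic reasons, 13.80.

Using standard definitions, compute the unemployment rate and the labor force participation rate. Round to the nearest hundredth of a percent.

Unemployment rate ≈ 6.13%; labor force participation rate ≈ 63.35%.

Employed = 184.25 + 13.80 = 198.05 million (anyone who worked, including part-time for economic reasons, counts as employed).
Unemployed = 9.17 + 3.77 = 12.94 million (jobless and actively searching, or on temporary layoff).
Labor force = 198.05 + 12.94 = 210.99 million.
Not in labor force = 25.87 + 67.10 + 4.88 + 24.22 = 122.07 million (those not working and not actively searching are outside the labor force — including those who want a job but have given up searching).
Civilian working-age population = 210.99 + 122.07 = 333.06 million.
Unemployment rate = 12.94 / 210.99 = 6.13%.
Labor force participation rate = 210.99 / 333.06 = 63.35%.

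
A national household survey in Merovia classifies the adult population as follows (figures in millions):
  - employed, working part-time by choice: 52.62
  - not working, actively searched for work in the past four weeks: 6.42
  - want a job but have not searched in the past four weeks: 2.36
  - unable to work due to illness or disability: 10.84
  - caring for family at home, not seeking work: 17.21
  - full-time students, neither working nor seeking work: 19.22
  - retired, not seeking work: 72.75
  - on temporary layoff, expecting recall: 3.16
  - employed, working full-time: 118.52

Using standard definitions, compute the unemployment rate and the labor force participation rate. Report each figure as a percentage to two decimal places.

Unemployment rate ≈ 5.30%; labor force participation rate ≈ 59.62%.

Employed = 52.62 + 118.52 = 171.14 million.
Unemployed = 6.42 + 3.16 = 9.58 million (jobless and actively searching, or on temporary layoff).
Labor force = 171.14 + 9.58 = 180.72 million.
Not in labor force = 2.36 + 10.84 + 17.21 + 19.22 + 72.75 = 122.38 million (those not working and not actively searching are outside the labor force — including those who want a job but have given up searching).
Civilian working-age population = 180.72 + 122.38 = 303.10 million.
Unemployment rate = 9.58 / 180.72 = 5.30%.
Labor force participation rate = 180.72 / 303.10 = 59.62%.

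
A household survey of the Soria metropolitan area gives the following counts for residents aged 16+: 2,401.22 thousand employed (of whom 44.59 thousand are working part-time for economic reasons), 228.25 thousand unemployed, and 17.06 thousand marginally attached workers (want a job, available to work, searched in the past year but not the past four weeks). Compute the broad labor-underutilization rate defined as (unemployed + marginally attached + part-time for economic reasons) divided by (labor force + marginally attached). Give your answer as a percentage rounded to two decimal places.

Labor force = 2,401.22 + 228.25 = 2,629.47 thousand.
Numerator = 228.25 + 17.06 + 44.59 = 289.90 thousand.
Denominator = 2,629.47 + 17.06 = 2,646.53 thousand.
Broad rate = 289.90 / 2,646.53 = 10.95%.

Broad underutilization rate ≈ 10.95%.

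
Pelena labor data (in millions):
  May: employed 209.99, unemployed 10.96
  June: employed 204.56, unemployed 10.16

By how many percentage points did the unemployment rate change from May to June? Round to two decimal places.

May: labor force = 209.99 + 10.96 = 220.95; u = 10.96/220.95 = 4.96%.
June: labor force = 204.56 + 10.16 = 214.72; u = 10.16/214.72 = 4.73%.
Change = 4.73% − 4.96% = −0.23 pp.

The unemployment rate changed by −0.23 percentage points.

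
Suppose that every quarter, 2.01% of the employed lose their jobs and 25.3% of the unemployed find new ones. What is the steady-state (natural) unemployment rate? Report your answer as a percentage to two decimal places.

Steady-state unemployment rate ≈ 7.36%.

At steady state the flows balance: s·E = f·U, so U/(E+U) = s/(s+f).
u* = 2.01 / (2.01 + 25.3) = 2.01 / 27.31 = 7.36%.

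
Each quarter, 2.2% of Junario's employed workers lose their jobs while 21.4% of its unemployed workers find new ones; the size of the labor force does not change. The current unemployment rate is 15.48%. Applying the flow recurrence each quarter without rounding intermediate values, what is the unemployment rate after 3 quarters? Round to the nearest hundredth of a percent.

With a fixed labor force, u_{t+1} = u_t + s·(1−u_t) − f·u_t = u_t·(1−s−f) + s.
Here 1−s−f = 0.764 and s = 0.022.
u_1 = 0.154800 × 0.764 + 0.022 = 0.140267.
u_2 = 0.140267 × 0.764 + 0.022 = 0.129164.
u_3 = 0.129164 × 0.764 + 0.022 = 0.120681.

Unemployment rate after three quarters ≈ 12.07%.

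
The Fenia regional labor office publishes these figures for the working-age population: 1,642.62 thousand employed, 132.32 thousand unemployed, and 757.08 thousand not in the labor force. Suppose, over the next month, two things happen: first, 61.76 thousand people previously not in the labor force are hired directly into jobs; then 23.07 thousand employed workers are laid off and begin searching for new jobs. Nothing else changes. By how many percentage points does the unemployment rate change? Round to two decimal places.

Initially, labor force = 1,642.62 + 132.32 = 1,774.94 thousand, so u = 132.32/1,774.94 = 7.45%.
After the first change, employed and labor force both rise by 61.76; unemployed unchanged → E = 1,704.38, U = 132.32, labor force = 1,836.70 thousand.
After the second change, employed falls and unemployed rises by 23.07; labor force unchanged → E = 1,681.31, U = 155.39, labor force = 1,836.70 thousand.
New unemployment rate = 155.39 / 1,836.70 = 8.46%.
Change = 8.46% − 7.45% = +1.01 percentage points.

The unemployment rate changes by +1.01 percentage points.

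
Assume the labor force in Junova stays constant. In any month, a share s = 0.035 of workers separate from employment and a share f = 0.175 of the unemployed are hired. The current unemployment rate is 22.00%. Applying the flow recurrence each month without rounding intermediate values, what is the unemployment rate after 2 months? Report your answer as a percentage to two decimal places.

Unemployment rate after two months ≈ 20.00%.

With a fixed labor force, u_{t+1} = u_t + s·(1−u_t) − f·u_t = u_t·(1−s−f) + s.
Here 1−s−f = 0.790 and s = 0.035.
u_1 = 0.220000 × 0.790 + 0.035 = 0.208800.
u_2 = 0.208800 × 0.790 + 0.035 = 0.199952.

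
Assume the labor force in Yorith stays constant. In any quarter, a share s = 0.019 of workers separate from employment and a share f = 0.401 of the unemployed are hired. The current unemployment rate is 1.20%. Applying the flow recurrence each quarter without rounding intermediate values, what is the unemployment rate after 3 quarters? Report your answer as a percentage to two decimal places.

With a fixed labor force, u_{t+1} = u_t + s·(1−u_t) − f·u_t = u_t·(1−s−f) + s.
Here 1−s−f = 0.580 and s = 0.019.
u_1 = 0.012000 × 0.580 + 0.019 = 0.025960.
u_2 = 0.025960 × 0.580 + 0.019 = 0.034057.
u_3 = 0.034057 × 0.580 + 0.019 = 0.038753.

Unemployment rate after three quarters ≈ 3.88%.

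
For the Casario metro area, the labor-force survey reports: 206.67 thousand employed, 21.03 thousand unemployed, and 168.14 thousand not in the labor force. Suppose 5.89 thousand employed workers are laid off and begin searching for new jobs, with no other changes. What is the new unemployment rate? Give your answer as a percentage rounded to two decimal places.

Initially, labor force = 206.67 + 21.03 = 227.70 thousand, so u = 21.03/227.70 = 9.24%.
After the change, employed falls and unemployed rises by 5.89; labor force unchanged → E = 200.78, U = 26.92, labor force = 227.70 thousand.
New unemployment rate = 26.92 / 227.70 = 11.82%.

New unemployment rate ≈ 11.82%.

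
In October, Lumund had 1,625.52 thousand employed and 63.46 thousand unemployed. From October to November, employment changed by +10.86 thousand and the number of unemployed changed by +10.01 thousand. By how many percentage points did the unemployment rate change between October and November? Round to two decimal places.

October: labor force = 1,625.52 + 63.46 = 1,688.98; u = 63.46/1,688.98 = 3.76%.
November: labor force = 1,636.38 + 73.47 = 1,709.85; u = 73.47/1,709.85 = 4.30%.
Change = 4.30% − 3.76% = +0.54 pp.

The unemployment rate changed by +0.54 percentage points.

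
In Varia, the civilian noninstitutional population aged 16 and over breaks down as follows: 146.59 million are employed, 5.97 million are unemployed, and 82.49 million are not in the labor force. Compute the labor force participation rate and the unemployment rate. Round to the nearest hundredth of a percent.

Labor force = employed + unemployed = 146.59 + 5.97 = 152.56 million.
Working-age population = 152.56 + 82.49 = 235.05 million.
Unemployment rate = 5.97 / 152.56 = 3.91%.
Labor force participation rate = 152.56 / 235.05 = 64.91%.

Labor force participation rate ≈ 64.91%; unemployment rate ≈ 3.91%.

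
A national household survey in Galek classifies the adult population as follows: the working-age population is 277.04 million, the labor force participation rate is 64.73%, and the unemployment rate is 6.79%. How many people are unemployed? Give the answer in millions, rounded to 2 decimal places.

About 12.18 million are unemployed.

Labor force = 0.6473 × 277.04 = 179.33 million.
Unemployed = 0.0679 × 179.33 ≈ 12.18 million.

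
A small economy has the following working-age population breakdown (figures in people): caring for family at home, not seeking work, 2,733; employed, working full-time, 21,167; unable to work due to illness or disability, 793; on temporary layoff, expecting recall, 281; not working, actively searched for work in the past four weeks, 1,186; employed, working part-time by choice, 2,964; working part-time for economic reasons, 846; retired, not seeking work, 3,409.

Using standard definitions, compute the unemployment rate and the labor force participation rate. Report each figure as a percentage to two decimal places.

Unemployment rate ≈ 5.55%; labor force participation rate ≈ 79.22%.

Employed = 21,167 + 2,964 + 846 = 24,977 (anyone who worked, including part-time for economic reasons, counts as employed).
Unemployed = 281 + 1,186 = 1,467 (jobless and actively searching, or on temporary layoff).
Labor force = 24,977 + 1,467 = 26,444.
Not in labor force = 2,733 + 793 + 3,409 = 6,935 (those not working and not actively searching are outside the labor force).
Civilian working-age population = 26,444 + 6,935 = 33,379.
Unemployment rate = 1,467 / 26,444 = 5.55%.
Labor force participation rate = 26,444 / 33,379 = 79.22%.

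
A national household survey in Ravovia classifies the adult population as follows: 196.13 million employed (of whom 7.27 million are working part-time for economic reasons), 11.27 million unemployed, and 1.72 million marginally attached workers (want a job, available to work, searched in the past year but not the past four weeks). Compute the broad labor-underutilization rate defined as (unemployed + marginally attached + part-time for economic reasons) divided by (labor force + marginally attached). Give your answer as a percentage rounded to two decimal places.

Labor force = 196.13 + 11.27 = 207.40 million.
Numerator = 11.27 + 1.72 + 7.27 = 20.26 million.
Denominator = 207.40 + 1.72 = 209.12 million.
Broad rate = 20.26 / 209.12 = 9.69%.

Broad underutilization rate ≈ 9.69%.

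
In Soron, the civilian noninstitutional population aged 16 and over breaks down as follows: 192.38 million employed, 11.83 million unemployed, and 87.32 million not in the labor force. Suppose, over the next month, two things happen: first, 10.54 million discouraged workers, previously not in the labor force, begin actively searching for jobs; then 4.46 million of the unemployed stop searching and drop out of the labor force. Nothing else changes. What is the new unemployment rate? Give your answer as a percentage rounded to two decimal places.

Initially, labor force = 192.38 + 11.83 = 204.21 million, so u = 11.83/204.21 = 5.79%.
After the first change, unemployed and labor force both rise by 10.54 → E = 192.38, U = 22.37, labor force = 214.75 million.
After the second change, unemployed and labor force both fall by 4.46 → E = 192.38, U = 17.91, labor force = 210.29 million.
New unemployment rate = 17.91 / 210.29 = 8.52%.

New unemployment rate ≈ 8.52%.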